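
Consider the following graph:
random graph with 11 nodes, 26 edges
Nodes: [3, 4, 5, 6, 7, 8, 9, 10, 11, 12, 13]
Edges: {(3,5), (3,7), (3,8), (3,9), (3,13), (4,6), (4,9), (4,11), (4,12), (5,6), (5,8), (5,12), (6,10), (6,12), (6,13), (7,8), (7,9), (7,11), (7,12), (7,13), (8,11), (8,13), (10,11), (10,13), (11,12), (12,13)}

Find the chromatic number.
Clique number ω(G) = 4 (lower bound: χ ≥ ω).
The clique on [3, 7, 8, 13] has size 4, forcing χ ≥ 4, and the coloring below uses 4 colors, so χ(G) = 4.
A valid 4-coloring: color 1: [5, 9, 11, 13]; color 2: [3, 10, 12]; color 3: [6, 7]; color 4: [4, 8].

χ(G) = 4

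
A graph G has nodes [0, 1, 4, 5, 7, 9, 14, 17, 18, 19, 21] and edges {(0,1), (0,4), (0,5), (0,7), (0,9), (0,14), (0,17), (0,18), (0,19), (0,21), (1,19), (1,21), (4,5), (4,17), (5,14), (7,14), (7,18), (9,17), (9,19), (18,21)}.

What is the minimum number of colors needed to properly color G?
χ(G) = 3

Clique number ω(G) = 3 (lower bound: χ ≥ ω).
The clique on [0, 1, 19] has size 3, forcing χ ≥ 3, and the coloring below uses 3 colors, so χ(G) = 3.
A valid 3-coloring: color 1: [0]; color 2: [1, 4, 9, 14, 18]; color 3: [5, 7, 17, 19, 21].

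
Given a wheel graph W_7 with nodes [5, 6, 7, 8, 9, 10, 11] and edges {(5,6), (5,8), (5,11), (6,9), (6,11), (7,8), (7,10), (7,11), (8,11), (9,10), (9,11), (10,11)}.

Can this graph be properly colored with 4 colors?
A valid 4-coloring: color 1: [11]; color 2: [6, 8, 10]; color 3: [5, 7, 9].
(χ(G) = 3 ≤ 4.)

Yes, G is 4-colorable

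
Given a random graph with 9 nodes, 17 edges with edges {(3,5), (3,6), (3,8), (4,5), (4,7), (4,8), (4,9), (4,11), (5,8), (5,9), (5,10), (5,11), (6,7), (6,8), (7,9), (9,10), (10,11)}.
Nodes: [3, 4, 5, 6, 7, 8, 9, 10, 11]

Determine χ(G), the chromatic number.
χ(G) = 4

Clique number ω(G) = 3 (lower bound: χ ≥ ω).
Suppose a proper 3-coloring c exists. The clique [3, 5, 8] takes 3 distinct colors; by symmetry let c(3) = 1, c(5) = 2, c(8) = 3.
- Vertex 4: neighbors [5, 8] already have colors [2, 3] ⇒ c(4) = 1.
- Vertex 9: neighbors [4, 5] already have colors [1, 2] ⇒ c(9) = 3.
- Vertex 6: neighbors [3, 8] already have colors [1, 3] ⇒ c(6) = 2.
- Vertex 7: neighbors [4, 6, 9] already have colors [1, 2, 3] — all 3 colors blocked. Contradiction.
The forced assignments end in a contradiction, so G has no proper 3-coloring (χ ≥ 4).
The coloring below uses 4 colors, so χ(G) = 4.
A valid 4-coloring: color 1: [5, 7]; color 2: [4, 6, 10]; color 3: [8, 9, 11]; color 4: [3].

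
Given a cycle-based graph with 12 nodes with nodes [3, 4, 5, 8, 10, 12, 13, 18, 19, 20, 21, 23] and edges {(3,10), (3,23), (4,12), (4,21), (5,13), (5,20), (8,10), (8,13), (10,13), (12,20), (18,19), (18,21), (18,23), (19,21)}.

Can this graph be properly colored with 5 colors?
A valid 5-coloring: color 1: [3, 4, 13, 18, 20]; color 2: [5, 10, 12, 21, 23]; color 3: [8, 19].
(χ(G) = 3 ≤ 5.)

Yes, G is 5-colorable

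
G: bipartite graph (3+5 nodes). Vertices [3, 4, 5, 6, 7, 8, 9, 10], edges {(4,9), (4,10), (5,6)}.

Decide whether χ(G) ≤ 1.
No, G is not 1-colorable

Edge (4,9) forces its endpoints to differ, so 1 color is not enough.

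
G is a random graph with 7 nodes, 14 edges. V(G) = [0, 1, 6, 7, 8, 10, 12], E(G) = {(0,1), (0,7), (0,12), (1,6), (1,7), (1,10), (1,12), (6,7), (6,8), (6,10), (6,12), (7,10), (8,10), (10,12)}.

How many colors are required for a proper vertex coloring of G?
χ(G) = 4

Clique number ω(G) = 4 (lower bound: χ ≥ ω).
The clique on [1, 6, 10, 12] has size 4, forcing χ ≥ 4, and the coloring below uses 4 colors, so χ(G) = 4.
A valid 4-coloring: color 1: [0, 6]; color 2: [1, 8]; color 3: [10]; color 4: [7, 12].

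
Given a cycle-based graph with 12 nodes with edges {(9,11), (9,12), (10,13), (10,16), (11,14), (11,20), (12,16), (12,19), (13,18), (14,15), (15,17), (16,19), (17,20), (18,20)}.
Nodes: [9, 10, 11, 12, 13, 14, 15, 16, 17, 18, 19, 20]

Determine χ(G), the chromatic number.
Clique number ω(G) = 3 (lower bound: χ ≥ ω).
The clique on [12, 16, 19] has size 3, forcing χ ≥ 3, and the coloring below uses 3 colors, so χ(G) = 3.
A valid 3-coloring: color 1: [10, 11, 12, 17, 18]; color 2: [9, 13, 15, 16, 20]; color 3: [14, 19].

χ(G) = 3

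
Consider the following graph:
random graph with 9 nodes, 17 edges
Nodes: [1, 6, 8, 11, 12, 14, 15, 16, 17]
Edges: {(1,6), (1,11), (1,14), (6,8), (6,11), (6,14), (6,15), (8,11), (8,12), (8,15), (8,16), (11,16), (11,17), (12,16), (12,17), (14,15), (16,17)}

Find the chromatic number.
χ(G) = 4

Clique number ω(G) = 3 (lower bound: χ ≥ ω).
Odd cycle [1, 11, 8, 15, 14] needs 3 colors (χ ≥ 3).
Vertex 6 is adjacent to every vertex of [1, 8, 11, 14, 15], which already need 3 colors among themselves, so 6 needs a new color (χ ≥ 4).
The coloring below uses 4 colors, so χ(G) = 4.
A valid 4-coloring: color 1: [6, 16]; color 2: [8, 14, 17]; color 3: [11, 12, 15]; color 4: [1].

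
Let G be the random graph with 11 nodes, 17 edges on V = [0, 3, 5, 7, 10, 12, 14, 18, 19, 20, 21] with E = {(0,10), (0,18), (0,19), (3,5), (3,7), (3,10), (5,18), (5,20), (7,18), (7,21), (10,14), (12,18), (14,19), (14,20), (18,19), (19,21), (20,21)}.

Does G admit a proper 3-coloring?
Yes, G is 3-colorable

A valid 3-coloring: color 1: [3, 14, 18, 21]; color 2: [5, 7, 10, 12, 19]; color 3: [0, 20].
(χ(G) = 3 ≤ 3.)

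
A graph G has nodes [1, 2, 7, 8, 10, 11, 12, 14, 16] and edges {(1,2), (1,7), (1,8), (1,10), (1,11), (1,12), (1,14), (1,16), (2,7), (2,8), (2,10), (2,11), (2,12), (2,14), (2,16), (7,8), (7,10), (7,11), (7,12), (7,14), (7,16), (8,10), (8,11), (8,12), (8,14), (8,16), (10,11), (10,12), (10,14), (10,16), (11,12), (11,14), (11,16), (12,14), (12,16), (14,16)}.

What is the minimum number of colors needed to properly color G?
χ(G) = 9

Clique number ω(G) = 9 (lower bound: χ ≥ ω).
The clique on [1, 2, 7, 8, 10, 11, 12, 14, 16] has size 9, forcing χ ≥ 9, and the coloring below uses 9 colors, so χ(G) = 9.
A valid 9-coloring: color 1: [8]; color 2: [16]; color 3: [1]; color 4: [7]; color 5: [14]; color 6: [10]; color 7: [12]; color 8: [2]; color 9: [11].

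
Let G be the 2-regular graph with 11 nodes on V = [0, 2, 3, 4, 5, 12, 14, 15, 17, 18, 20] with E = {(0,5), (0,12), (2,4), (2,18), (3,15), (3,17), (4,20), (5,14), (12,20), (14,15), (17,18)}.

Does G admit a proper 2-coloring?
No, G is not 2-colorable

Odd cycle [0, 5, 14, 15, 3, 17, 18, 2, 4, 20, 12] needs 3 colors (χ ≥ 3).
Hence χ(G) ≥ 3 > 2, so no proper 2-coloring exists.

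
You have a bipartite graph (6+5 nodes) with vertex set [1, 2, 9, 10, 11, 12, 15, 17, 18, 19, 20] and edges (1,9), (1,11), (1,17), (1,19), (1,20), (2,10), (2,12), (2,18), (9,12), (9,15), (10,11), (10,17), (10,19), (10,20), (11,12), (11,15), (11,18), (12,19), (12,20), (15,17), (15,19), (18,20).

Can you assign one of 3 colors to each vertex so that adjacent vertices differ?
Yes, G is 3-colorable

A valid 3-coloring: color 1: [2, 9, 11, 17, 19, 20]; color 2: [1, 10, 12, 15, 18].
(χ(G) = 2 ≤ 3.)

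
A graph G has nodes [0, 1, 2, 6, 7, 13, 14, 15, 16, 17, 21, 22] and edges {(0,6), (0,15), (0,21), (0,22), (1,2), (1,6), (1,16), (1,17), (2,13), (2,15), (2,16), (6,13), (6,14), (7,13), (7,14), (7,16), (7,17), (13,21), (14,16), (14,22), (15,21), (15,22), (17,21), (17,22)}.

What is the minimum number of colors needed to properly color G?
Clique number ω(G) = 3 (lower bound: χ ≥ ω).
The clique on [0, 15, 21] has size 3, forcing χ ≥ 3, and the coloring below uses 3 colors, so χ(G) = 3.
A valid 3-coloring: color 1: [0, 13, 16, 17]; color 2: [2, 6, 7, 21, 22]; color 3: [1, 14, 15].

χ(G) = 3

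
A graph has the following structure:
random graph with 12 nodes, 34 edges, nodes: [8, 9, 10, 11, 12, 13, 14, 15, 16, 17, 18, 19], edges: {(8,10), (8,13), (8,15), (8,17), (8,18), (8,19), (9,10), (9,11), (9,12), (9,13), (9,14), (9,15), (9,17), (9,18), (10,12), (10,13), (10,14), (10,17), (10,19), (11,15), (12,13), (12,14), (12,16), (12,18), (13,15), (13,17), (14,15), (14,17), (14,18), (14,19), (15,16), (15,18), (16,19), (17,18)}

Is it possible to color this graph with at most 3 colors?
The clique on vertices [8, 10, 13, 17] has size 4 > 3, so it alone needs 4 colors.

No, G is not 3-colorable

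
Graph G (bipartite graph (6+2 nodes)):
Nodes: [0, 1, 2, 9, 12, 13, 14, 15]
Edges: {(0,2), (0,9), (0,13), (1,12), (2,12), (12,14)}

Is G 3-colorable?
Yes, G is 3-colorable

A valid 3-coloring: color 1: [0, 12, 15]; color 2: [1, 2, 9, 13, 14].
(χ(G) = 2 ≤ 3.)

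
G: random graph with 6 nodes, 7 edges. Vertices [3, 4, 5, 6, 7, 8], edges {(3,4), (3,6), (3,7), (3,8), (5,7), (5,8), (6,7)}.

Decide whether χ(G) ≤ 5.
A valid 5-coloring: color 1: [3, 5]; color 2: [4, 7, 8]; color 3: [6].
(χ(G) = 3 ≤ 5.)

Yes, G is 5-colorable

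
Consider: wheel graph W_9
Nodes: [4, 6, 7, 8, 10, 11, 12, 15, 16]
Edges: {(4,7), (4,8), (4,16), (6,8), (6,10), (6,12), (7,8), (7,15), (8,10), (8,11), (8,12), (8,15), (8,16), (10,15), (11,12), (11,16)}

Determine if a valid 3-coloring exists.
Yes, G is 3-colorable

A valid 3-coloring: color 1: [8]; color 2: [7, 10, 12, 16]; color 3: [4, 6, 11, 15].
(χ(G) = 3 ≤ 3.)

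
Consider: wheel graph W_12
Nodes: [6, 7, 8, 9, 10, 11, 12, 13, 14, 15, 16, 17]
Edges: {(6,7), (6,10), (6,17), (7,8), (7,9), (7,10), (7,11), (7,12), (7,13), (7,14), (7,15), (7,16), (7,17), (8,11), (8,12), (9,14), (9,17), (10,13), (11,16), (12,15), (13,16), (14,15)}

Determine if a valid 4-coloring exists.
Yes, G is 4-colorable

A valid 4-coloring: color 1: [7]; color 2: [8, 10, 14, 16, 17]; color 3: [6, 9, 11, 13, 15]; color 4: [12].
(χ(G) = 4 ≤ 4.)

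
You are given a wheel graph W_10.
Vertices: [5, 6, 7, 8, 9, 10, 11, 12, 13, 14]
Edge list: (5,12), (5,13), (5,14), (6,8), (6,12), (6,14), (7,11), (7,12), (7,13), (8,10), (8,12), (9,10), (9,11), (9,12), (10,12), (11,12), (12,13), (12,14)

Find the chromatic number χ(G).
Clique number ω(G) = 3 (lower bound: χ ≥ ω).
Odd cycle [6, 14, 5, 13, 7, 11, 9, 10, 8] needs 3 colors (χ ≥ 3).
Vertex 12 is adjacent to every vertex of [5, 6, 7, 8, 9, 10, 11, 13, 14], which already need 3 colors among themselves, so 12 needs a new color (χ ≥ 4).
The coloring below uses 4 colors, so χ(G) = 4.
A valid 4-coloring: color 1: [12]; color 2: [5, 6, 7, 10]; color 3: [8, 11, 13, 14]; color 4: [9].

χ(G) = 4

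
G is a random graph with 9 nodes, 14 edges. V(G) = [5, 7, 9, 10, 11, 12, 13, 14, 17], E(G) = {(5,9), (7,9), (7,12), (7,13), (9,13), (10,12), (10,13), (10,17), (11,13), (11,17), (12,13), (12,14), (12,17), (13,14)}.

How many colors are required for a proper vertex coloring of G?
Clique number ω(G) = 3 (lower bound: χ ≥ ω).
The clique on [10, 12, 17] has size 3, forcing χ ≥ 3, and the coloring below uses 3 colors, so χ(G) = 3.
A valid 3-coloring: color 1: [5, 13, 17]; color 2: [9, 11, 12]; color 3: [7, 10, 14].

χ(G) = 3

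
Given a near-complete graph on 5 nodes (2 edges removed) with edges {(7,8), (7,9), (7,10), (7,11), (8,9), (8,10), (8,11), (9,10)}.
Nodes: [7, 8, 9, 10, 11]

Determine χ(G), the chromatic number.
Clique number ω(G) = 4 (lower bound: χ ≥ ω).
The clique on [7, 8, 9, 10] has size 4, forcing χ ≥ 4, and the coloring below uses 4 colors, so χ(G) = 4.
A valid 4-coloring: color 1: [7]; color 2: [8]; color 3: [10, 11]; color 4: [9].

χ(G) = 4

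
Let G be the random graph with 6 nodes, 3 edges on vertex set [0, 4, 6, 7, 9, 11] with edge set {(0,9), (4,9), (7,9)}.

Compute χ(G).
χ(G) = 2

Clique number ω(G) = 2 (lower bound: χ ≥ ω).
The graph is bipartite (no odd cycle), so 2 colors suffice: χ(G) = 2.
A valid 2-coloring: color 1: [6, 9, 11]; color 2: [0, 4, 7].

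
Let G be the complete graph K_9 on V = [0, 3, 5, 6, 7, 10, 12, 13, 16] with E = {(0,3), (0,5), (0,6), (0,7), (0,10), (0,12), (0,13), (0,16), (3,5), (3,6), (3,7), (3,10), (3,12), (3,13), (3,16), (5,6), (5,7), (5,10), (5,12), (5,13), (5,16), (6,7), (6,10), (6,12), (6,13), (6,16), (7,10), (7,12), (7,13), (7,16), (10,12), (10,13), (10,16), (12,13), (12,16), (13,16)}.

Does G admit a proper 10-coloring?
A valid 10-coloring: color 1: [13]; color 2: [6]; color 3: [10]; color 4: [12]; color 5: [7]; color 6: [0]; color 7: [3]; color 8: [16]; color 9: [5].
(χ(G) = 9 ≤ 10.)

Yes, G is 10-colorable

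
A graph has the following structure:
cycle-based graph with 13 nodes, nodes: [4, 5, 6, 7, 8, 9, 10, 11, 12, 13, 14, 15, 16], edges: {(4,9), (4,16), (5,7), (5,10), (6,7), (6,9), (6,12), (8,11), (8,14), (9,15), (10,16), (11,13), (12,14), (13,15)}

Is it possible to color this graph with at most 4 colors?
Yes, G is 4-colorable

A valid 4-coloring: color 1: [5, 6, 11, 14, 15, 16]; color 2: [7, 8, 9, 10, 12, 13]; color 3: [4].
(χ(G) = 3 ≤ 4.)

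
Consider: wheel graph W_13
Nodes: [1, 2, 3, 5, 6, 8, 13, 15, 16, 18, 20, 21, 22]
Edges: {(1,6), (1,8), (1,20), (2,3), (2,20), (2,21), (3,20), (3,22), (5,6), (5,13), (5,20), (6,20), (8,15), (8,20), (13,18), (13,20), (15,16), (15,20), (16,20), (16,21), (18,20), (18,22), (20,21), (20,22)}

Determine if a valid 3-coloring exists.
A valid 3-coloring: color 1: [20]; color 2: [1, 3, 5, 15, 18, 21]; color 3: [2, 6, 8, 13, 16, 22].
(χ(G) = 3 ≤ 3.)

Yes, G is 3-colorable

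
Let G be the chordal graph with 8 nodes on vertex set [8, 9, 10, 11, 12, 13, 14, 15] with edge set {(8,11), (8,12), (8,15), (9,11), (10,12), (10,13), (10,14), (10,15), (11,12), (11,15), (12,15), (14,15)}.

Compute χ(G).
Clique number ω(G) = 4 (lower bound: χ ≥ ω).
The clique on [8, 11, 12, 15] has size 4, forcing χ ≥ 4, and the coloring below uses 4 colors, so χ(G) = 4.
A valid 4-coloring: color 1: [9, 13, 15]; color 2: [12, 14]; color 3: [10, 11]; color 4: [8].

χ(G) = 4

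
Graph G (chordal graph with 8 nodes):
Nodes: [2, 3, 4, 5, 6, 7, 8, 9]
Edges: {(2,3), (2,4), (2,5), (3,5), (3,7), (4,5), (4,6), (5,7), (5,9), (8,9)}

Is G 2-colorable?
No, G is not 2-colorable

The clique on vertices [2, 3, 5] has size 3 > 2, so it alone needs 3 colors.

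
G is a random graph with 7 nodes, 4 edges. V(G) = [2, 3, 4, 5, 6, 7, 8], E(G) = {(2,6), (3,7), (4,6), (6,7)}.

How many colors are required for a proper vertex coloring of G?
χ(G) = 2

Clique number ω(G) = 2 (lower bound: χ ≥ ω).
The graph is bipartite (no odd cycle), so 2 colors suffice: χ(G) = 2.
A valid 2-coloring: color 1: [3, 5, 6, 8]; color 2: [2, 4, 7].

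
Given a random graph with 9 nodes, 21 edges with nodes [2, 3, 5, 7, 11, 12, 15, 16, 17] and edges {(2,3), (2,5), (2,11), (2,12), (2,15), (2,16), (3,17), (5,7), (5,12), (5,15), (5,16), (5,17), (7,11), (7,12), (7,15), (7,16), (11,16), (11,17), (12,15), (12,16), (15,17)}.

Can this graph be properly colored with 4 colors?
Yes, G is 4-colorable

A valid 4-coloring: color 1: [3, 5, 11]; color 2: [2, 7, 17]; color 3: [15, 16]; color 4: [12].
(χ(G) = 4 ≤ 4.)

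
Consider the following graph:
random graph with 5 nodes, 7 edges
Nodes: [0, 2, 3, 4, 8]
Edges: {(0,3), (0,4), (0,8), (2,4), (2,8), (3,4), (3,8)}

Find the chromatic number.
Clique number ω(G) = 3 (lower bound: χ ≥ ω).
The clique on [0, 3, 8] has size 3, forcing χ ≥ 3, and the coloring below uses 3 colors, so χ(G) = 3.
A valid 3-coloring: color 1: [0, 2]; color 2: [4, 8]; color 3: [3].

χ(G) = 3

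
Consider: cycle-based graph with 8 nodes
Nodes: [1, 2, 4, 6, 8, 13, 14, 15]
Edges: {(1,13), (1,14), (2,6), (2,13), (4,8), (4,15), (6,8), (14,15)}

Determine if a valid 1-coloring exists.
Edge (1,13) forces its endpoints to differ, so 1 color is not enough.

No, G is not 1-colorable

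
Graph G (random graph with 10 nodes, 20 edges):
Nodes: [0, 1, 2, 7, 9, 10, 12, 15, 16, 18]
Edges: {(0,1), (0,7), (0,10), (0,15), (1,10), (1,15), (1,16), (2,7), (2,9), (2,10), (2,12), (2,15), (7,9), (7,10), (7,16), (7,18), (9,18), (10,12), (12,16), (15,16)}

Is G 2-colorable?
No, G is not 2-colorable

The clique on vertices [1, 15, 16] has size 3 > 2, so it alone needs 3 colors.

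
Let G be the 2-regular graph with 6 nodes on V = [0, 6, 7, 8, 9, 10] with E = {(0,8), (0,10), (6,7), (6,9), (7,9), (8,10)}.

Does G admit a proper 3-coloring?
Yes, G is 3-colorable

A valid 3-coloring: color 1: [8, 9]; color 2: [0, 7]; color 3: [6, 10].
(χ(G) = 3 ≤ 3.)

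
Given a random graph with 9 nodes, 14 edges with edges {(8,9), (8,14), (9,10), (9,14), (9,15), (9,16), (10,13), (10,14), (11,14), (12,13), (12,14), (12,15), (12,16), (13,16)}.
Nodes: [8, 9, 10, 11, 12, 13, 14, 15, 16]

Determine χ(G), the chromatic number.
χ(G) = 3

Clique number ω(G) = 3 (lower bound: χ ≥ ω).
The clique on [8, 9, 14] has size 3, forcing χ ≥ 3, and the coloring below uses 3 colors, so χ(G) = 3.
A valid 3-coloring: color 1: [9, 11, 12]; color 2: [13, 14, 15]; color 3: [8, 10, 16].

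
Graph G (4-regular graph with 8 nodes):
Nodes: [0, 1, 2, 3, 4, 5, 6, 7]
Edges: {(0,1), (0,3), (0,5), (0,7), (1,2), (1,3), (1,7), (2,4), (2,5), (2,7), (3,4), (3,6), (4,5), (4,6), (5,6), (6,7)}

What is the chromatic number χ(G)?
Clique number ω(G) = 3 (lower bound: χ ≥ ω).
The clique on [0, 1, 3] has size 3, forcing χ ≥ 3, and the coloring below uses 3 colors, so χ(G) = 3.
A valid 3-coloring: color 1: [1, 4]; color 2: [0, 2, 6]; color 3: [3, 5, 7].

χ(G) = 3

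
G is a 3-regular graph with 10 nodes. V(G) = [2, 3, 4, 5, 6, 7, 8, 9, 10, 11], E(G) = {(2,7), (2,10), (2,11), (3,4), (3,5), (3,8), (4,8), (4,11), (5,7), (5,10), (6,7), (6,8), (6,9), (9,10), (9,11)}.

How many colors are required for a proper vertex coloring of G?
χ(G) = 3

Clique number ω(G) = 3 (lower bound: χ ≥ ω).
The clique on [3, 4, 8] has size 3, forcing χ ≥ 3, and the coloring below uses 3 colors, so χ(G) = 3.
A valid 3-coloring: color 1: [3, 6, 10, 11]; color 2: [2, 4, 5, 9]; color 3: [7, 8].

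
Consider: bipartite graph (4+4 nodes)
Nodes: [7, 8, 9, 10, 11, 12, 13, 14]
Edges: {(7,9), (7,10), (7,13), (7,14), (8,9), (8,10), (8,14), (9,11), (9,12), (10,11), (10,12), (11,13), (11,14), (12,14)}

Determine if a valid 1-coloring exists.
No, G is not 1-colorable

Edge (8,9) forces its endpoints to differ, so 1 color is not enough.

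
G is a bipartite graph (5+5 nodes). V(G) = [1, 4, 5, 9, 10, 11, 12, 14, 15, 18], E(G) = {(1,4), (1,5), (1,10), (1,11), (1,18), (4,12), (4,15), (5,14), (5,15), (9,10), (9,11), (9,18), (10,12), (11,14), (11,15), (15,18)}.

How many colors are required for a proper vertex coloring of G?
χ(G) = 2

Clique number ω(G) = 2 (lower bound: χ ≥ ω).
The graph is bipartite (no odd cycle), so 2 colors suffice: χ(G) = 2.
A valid 2-coloring: color 1: [1, 9, 12, 14, 15]; color 2: [4, 5, 10, 11, 18].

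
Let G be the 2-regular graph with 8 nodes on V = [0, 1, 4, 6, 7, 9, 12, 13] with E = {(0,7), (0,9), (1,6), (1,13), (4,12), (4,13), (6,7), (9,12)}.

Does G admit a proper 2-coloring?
A valid 2-coloring: color 1: [0, 6, 12, 13]; color 2: [1, 4, 7, 9].
(χ(G) = 2 ≤ 2.)

Yes, G is 2-colorable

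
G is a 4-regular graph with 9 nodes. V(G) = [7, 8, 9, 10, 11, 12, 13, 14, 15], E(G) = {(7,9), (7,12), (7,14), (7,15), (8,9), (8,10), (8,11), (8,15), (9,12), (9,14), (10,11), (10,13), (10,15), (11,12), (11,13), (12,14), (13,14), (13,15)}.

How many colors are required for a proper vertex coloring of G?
χ(G) = 4

Clique number ω(G) = 4 (lower bound: χ ≥ ω).
The clique on [7, 9, 12, 14] has size 4, forcing χ ≥ 4, and the coloring below uses 4 colors, so χ(G) = 4.
A valid 4-coloring: color 1: [7, 8, 13]; color 2: [11, 14, 15]; color 3: [10, 12]; color 4: [9].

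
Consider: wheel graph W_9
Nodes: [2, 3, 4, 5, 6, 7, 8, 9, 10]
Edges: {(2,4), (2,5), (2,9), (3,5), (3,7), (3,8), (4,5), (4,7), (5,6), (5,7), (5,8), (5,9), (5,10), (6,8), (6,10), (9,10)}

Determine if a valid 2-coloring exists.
No, G is not 2-colorable

The clique on vertices [2, 5, 9] has size 3 > 2, so it alone needs 3 colors.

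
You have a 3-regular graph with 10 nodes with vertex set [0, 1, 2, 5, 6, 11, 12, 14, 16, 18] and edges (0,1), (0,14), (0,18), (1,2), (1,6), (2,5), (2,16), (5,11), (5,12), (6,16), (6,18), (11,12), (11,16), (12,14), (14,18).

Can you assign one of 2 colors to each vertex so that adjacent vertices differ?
The clique on vertices [0, 14, 18] has size 3 > 2, so it alone needs 3 colors.

No, G is not 2-colorable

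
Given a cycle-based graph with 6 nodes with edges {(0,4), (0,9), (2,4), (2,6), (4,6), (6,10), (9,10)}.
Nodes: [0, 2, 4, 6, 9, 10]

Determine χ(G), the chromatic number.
χ(G) = 3

Clique number ω(G) = 3 (lower bound: χ ≥ ω).
The clique on [2, 4, 6] has size 3, forcing χ ≥ 3, and the coloring below uses 3 colors, so χ(G) = 3.
A valid 3-coloring: color 1: [4, 9]; color 2: [0, 6]; color 3: [2, 10].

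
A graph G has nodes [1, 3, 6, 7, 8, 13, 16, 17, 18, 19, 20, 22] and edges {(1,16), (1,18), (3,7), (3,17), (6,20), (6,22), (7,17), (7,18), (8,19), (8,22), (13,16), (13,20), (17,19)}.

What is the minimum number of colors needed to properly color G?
χ(G) = 3

Clique number ω(G) = 3 (lower bound: χ ≥ ω).
The clique on [3, 7, 17] has size 3, forcing χ ≥ 3, and the coloring below uses 3 colors, so χ(G) = 3.
A valid 3-coloring: color 1: [1, 6, 8, 13, 17]; color 2: [7, 16, 19, 20, 22]; color 3: [3, 18].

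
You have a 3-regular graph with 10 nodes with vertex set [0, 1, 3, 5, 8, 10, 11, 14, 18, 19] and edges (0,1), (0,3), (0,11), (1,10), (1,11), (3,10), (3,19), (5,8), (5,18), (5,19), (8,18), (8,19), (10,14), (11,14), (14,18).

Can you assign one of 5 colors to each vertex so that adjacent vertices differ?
Yes, G is 5-colorable

A valid 5-coloring: color 1: [10, 11, 18, 19]; color 2: [1, 3, 5, 14]; color 3: [0, 8].
(χ(G) = 3 ≤ 5.)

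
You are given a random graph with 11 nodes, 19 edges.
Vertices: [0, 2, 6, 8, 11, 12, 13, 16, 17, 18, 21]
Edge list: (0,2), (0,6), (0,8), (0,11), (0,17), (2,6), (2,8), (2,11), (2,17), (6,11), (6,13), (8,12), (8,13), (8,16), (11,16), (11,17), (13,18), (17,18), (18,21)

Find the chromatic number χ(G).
Clique number ω(G) = 4 (lower bound: χ ≥ ω).
The clique on [0, 2, 11, 17] has size 4, forcing χ ≥ 4, and the coloring below uses 4 colors, so χ(G) = 4.
A valid 4-coloring: color 1: [2, 12, 13, 16, 21]; color 2: [8, 11, 18]; color 3: [0]; color 4: [6, 17].

χ(G) = 4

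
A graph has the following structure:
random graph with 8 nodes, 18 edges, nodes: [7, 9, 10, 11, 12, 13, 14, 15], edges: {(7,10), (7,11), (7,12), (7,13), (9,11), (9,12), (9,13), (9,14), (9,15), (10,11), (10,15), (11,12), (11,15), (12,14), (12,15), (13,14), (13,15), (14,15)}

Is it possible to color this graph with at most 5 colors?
A valid 5-coloring: color 1: [7, 15]; color 2: [9, 10]; color 3: [12, 13]; color 4: [11, 14].
(χ(G) = 4 ≤ 5.)

Yes, G is 5-colorable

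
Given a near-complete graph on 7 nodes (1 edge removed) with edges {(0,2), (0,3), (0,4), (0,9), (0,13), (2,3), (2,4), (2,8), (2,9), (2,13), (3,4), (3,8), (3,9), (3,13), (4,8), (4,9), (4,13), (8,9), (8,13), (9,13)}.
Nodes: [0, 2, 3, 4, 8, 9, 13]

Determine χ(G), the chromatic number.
Clique number ω(G) = 6 (lower bound: χ ≥ ω).
The clique on [0, 2, 3, 4, 9, 13] has size 6, forcing χ ≥ 6, and the coloring below uses 6 colors, so χ(G) = 6.
A valid 6-coloring: color 1: [2]; color 2: [9]; color 3: [13]; color 4: [3]; color 5: [4]; color 6: [0, 8].

χ(G) = 6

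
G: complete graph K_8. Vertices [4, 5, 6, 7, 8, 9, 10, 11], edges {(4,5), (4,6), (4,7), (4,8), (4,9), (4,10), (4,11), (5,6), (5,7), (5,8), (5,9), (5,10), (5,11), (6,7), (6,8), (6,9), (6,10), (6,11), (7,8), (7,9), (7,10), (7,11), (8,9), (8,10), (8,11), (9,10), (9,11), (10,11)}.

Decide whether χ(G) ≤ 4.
No, G is not 4-colorable

The clique on vertices [4, 5, 6, 7, 8, 9, 10, 11] has size 8 > 4, so it alone needs 8 colors.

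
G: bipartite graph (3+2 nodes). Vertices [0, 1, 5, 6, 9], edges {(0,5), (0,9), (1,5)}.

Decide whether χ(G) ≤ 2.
Yes, G is 2-colorable

A valid 2-coloring: color 1: [0, 1, 6]; color 2: [5, 9].
(χ(G) = 2 ≤ 2.)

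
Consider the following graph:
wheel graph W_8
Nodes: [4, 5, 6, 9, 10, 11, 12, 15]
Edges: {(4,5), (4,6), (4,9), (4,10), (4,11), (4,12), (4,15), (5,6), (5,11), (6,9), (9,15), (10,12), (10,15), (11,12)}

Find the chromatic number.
Clique number ω(G) = 3 (lower bound: χ ≥ ω).
Odd cycle [5, 6, 9, 15, 10, 12, 11] needs 3 colors (χ ≥ 3).
Vertex 4 is adjacent to every vertex of [5, 6, 9, 10, 11, 12, 15], which already need 3 colors among themselves, so 4 needs a new color (χ ≥ 4).
The coloring below uses 4 colors, so χ(G) = 4.
A valid 4-coloring: color 1: [4]; color 2: [5, 9, 12]; color 3: [6, 11, 15]; color 4: [10].

χ(G) = 4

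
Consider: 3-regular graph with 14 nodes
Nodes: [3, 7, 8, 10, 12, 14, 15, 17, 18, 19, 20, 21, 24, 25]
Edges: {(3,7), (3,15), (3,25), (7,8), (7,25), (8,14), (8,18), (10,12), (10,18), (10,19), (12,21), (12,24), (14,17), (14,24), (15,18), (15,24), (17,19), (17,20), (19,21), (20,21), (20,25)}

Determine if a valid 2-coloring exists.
No, G is not 2-colorable

The clique on vertices [3, 7, 25] has size 3 > 2, so it alone needs 3 colors.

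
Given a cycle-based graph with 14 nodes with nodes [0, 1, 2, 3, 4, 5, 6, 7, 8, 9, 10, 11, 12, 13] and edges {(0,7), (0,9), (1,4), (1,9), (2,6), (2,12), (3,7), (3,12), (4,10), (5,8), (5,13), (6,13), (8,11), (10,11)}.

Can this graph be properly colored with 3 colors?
A valid 3-coloring: color 1: [4, 5, 6, 7, 9, 11, 12]; color 2: [0, 1, 2, 3, 8, 10, 13].
(χ(G) = 2 ≤ 3.)

Yes, G is 3-colorable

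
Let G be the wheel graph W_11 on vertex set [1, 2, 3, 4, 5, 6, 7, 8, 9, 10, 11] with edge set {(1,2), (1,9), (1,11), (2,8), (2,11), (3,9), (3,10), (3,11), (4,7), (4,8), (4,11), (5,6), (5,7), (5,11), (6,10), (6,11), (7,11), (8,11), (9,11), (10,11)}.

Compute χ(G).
Clique number ω(G) = 3 (lower bound: χ ≥ ω).
The clique on [1, 9, 11] has size 3, forcing χ ≥ 3, and the coloring below uses 3 colors, so χ(G) = 3.
A valid 3-coloring: color 1: [11]; color 2: [2, 4, 5, 9, 10]; color 3: [1, 3, 6, 7, 8].

χ(G) = 3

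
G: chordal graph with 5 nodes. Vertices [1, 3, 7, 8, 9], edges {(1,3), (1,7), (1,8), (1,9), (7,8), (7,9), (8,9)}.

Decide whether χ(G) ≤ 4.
A valid 4-coloring: color 1: [1]; color 2: [3, 9]; color 3: [7]; color 4: [8].
(χ(G) = 4 ≤ 4.)

Yes, G is 4-colorable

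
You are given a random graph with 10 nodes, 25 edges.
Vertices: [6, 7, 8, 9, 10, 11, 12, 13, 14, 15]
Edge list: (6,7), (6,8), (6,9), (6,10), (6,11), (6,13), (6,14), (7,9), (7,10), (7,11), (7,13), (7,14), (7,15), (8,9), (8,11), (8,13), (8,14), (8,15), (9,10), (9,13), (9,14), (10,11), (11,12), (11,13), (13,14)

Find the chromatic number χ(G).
Clique number ω(G) = 5 (lower bound: χ ≥ ω).
The clique on [6, 8, 9, 13, 14] has size 5, forcing χ ≥ 5, and the coloring below uses 5 colors, so χ(G) = 5.
A valid 5-coloring: color 1: [7, 8, 12]; color 2: [6, 15]; color 3: [9, 11]; color 4: [10, 13]; color 5: [14].

χ(G) = 5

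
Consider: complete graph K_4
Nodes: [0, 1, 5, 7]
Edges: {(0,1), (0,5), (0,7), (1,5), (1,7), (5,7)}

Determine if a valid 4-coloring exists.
Yes, G is 4-colorable

A valid 4-coloring: color 1: [0]; color 2: [5]; color 3: [1]; color 4: [7].
(χ(G) = 4 ≤ 4.)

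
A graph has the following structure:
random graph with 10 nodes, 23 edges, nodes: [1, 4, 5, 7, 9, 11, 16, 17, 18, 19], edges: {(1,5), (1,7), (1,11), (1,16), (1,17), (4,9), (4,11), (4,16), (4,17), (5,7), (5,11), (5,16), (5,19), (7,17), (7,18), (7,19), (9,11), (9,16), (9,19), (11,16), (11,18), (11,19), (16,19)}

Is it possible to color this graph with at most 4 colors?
A valid 4-coloring: color 1: [7, 11]; color 2: [16, 17, 18]; color 3: [1, 4, 19]; color 4: [5, 9].
(χ(G) = 4 ≤ 4.)

Yes, G is 4-colorable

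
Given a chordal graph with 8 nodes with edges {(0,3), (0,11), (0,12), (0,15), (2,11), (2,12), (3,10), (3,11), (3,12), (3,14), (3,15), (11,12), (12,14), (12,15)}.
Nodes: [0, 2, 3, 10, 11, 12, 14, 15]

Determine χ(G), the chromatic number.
Clique number ω(G) = 4 (lower bound: χ ≥ ω).
The clique on [0, 3, 11, 12] has size 4, forcing χ ≥ 4, and the coloring below uses 4 colors, so χ(G) = 4.
A valid 4-coloring: color 1: [2, 3]; color 2: [10, 12]; color 3: [0, 14]; color 4: [11, 15].

χ(G) = 4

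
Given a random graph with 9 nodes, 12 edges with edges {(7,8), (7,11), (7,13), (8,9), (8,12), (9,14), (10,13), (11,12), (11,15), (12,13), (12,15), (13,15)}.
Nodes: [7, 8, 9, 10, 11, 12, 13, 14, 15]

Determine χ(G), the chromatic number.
Clique number ω(G) = 3 (lower bound: χ ≥ ω).
The clique on [11, 12, 15] has size 3, forcing χ ≥ 3, and the coloring below uses 3 colors, so χ(G) = 3.
A valid 3-coloring: color 1: [8, 11, 13, 14]; color 2: [7, 9, 10, 12]; color 3: [15].

χ(G) = 3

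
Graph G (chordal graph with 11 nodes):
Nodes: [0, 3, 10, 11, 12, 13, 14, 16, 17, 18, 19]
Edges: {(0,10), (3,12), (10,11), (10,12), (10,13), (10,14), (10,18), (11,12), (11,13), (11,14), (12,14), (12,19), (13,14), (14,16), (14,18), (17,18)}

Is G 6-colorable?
Yes, G is 6-colorable

A valid 6-coloring: color 1: [3, 10, 16, 17, 19]; color 2: [0, 14]; color 3: [12, 13, 18]; color 4: [11].
(χ(G) = 4 ≤ 6.)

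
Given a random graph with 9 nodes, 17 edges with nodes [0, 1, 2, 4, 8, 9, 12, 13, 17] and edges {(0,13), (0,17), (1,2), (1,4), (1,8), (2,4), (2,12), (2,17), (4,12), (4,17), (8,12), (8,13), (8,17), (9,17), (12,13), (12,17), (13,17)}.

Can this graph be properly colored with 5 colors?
A valid 5-coloring: color 1: [1, 17]; color 2: [0, 9, 12]; color 3: [4, 13]; color 4: [2, 8].
(χ(G) = 4 ≤ 5.)

Yes, G is 5-colorable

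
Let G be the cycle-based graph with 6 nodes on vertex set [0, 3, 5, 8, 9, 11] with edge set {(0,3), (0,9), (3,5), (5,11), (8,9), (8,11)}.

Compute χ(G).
Clique number ω(G) = 2 (lower bound: χ ≥ ω).
The graph is bipartite (no odd cycle), so 2 colors suffice: χ(G) = 2.
A valid 2-coloring: color 1: [3, 9, 11]; color 2: [0, 5, 8].

χ(G) = 2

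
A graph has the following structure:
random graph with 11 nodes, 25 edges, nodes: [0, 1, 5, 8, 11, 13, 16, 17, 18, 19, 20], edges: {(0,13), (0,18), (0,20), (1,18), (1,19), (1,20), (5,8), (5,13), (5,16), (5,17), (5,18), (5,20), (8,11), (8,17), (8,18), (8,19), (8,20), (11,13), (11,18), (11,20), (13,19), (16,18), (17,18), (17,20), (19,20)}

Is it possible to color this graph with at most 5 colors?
Yes, G is 5-colorable

A valid 5-coloring: color 1: [13, 18, 20]; color 2: [0, 5, 11, 19]; color 3: [1, 8, 16]; color 4: [17].
(χ(G) = 4 ≤ 5.)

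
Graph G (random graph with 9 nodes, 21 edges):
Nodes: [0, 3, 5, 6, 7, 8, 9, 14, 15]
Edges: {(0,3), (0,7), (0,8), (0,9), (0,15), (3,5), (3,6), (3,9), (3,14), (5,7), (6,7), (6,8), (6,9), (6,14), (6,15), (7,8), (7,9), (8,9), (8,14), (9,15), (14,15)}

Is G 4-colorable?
Yes, G is 4-colorable

A valid 4-coloring: color 1: [0, 5, 6]; color 2: [9, 14]; color 3: [3, 8, 15]; color 4: [7].
(χ(G) = 4 ≤ 4.)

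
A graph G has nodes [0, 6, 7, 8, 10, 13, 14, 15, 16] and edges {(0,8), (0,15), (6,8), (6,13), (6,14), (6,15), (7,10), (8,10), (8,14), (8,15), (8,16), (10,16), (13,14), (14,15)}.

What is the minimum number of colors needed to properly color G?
χ(G) = 4

Clique number ω(G) = 4 (lower bound: χ ≥ ω).
The clique on [6, 8, 14, 15] has size 4, forcing χ ≥ 4, and the coloring below uses 4 colors, so χ(G) = 4.
A valid 4-coloring: color 1: [7, 8, 13]; color 2: [0, 10, 14]; color 3: [6, 16]; color 4: [15].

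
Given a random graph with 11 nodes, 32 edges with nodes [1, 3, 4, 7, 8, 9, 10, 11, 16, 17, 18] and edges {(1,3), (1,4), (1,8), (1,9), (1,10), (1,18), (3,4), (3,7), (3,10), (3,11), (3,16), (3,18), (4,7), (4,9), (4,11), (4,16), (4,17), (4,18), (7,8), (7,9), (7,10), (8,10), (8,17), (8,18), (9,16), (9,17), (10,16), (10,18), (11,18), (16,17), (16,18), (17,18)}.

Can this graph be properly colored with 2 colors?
No, G is not 2-colorable

The clique on vertices [1, 8, 10, 18] has size 4 > 2, so it alone needs 4 colors.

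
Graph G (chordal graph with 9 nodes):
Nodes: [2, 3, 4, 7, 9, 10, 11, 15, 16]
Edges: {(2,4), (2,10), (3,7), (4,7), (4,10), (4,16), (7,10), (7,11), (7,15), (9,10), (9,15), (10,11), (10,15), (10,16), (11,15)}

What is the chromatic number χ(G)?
χ(G) = 4

Clique number ω(G) = 4 (lower bound: χ ≥ ω).
The clique on [7, 10, 11, 15] has size 4, forcing χ ≥ 4, and the coloring below uses 4 colors, so χ(G) = 4.
A valid 4-coloring: color 1: [3, 10]; color 2: [2, 7, 9, 16]; color 3: [4, 15]; color 4: [11].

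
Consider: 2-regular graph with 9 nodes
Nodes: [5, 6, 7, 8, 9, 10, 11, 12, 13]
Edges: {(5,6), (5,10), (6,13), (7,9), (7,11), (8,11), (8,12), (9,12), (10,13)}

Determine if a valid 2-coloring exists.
No, G is not 2-colorable

Odd cycle [7, 9, 12, 8, 11] needs 3 colors (χ ≥ 3).
Hence χ(G) ≥ 3 > 2, so no proper 2-coloring exists.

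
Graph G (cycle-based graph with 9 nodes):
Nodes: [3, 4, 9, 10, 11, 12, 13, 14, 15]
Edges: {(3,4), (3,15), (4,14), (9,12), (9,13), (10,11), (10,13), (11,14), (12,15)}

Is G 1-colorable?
No, G is not 1-colorable

Edge (3,4) forces its endpoints to differ, so 1 color is not enough.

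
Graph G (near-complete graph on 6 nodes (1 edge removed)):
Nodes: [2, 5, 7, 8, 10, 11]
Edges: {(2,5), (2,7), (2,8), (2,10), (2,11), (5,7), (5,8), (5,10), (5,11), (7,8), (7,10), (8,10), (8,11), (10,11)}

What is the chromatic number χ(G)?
Clique number ω(G) = 5 (lower bound: χ ≥ ω).
The clique on [2, 5, 8, 10, 11] has size 5, forcing χ ≥ 5, and the coloring below uses 5 colors, so χ(G) = 5.
A valid 5-coloring: color 1: [10]; color 2: [8]; color 3: [2]; color 4: [5]; color 5: [7, 11].

χ(G) = 5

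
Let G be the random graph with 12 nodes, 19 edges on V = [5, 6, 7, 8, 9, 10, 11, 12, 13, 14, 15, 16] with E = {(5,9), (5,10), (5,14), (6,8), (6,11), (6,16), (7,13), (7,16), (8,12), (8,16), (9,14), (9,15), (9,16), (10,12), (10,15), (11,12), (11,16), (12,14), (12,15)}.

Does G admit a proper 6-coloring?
A valid 6-coloring: color 1: [5, 12, 13, 16]; color 2: [7, 8, 9, 10, 11]; color 3: [6, 14, 15].
(χ(G) = 3 ≤ 6.)

Yes, G is 6-colorable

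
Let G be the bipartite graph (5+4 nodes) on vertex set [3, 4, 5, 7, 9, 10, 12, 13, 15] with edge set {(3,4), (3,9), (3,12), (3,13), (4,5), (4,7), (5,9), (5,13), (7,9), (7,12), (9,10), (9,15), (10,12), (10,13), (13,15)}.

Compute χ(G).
Clique number ω(G) = 2 (lower bound: χ ≥ ω).
The graph is bipartite (no odd cycle), so 2 colors suffice: χ(G) = 2.
A valid 2-coloring: color 1: [4, 9, 12, 13]; color 2: [3, 5, 7, 10, 15].

χ(G) = 2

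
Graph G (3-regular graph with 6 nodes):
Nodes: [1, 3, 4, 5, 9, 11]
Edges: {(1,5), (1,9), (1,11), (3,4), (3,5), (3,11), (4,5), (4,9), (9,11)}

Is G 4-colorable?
A valid 4-coloring: color 1: [1, 3]; color 2: [5, 9]; color 3: [4, 11].
(χ(G) = 3 ≤ 4.)

Yes, G is 4-colorable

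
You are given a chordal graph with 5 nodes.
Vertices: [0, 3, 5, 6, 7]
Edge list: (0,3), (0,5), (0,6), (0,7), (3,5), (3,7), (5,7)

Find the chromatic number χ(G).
Clique number ω(G) = 4 (lower bound: χ ≥ ω).
The clique on [0, 3, 5, 7] has size 4, forcing χ ≥ 4, and the coloring below uses 4 colors, so χ(G) = 4.
A valid 4-coloring: color 1: [0]; color 2: [6, 7]; color 3: [3]; color 4: [5].

χ(G) = 4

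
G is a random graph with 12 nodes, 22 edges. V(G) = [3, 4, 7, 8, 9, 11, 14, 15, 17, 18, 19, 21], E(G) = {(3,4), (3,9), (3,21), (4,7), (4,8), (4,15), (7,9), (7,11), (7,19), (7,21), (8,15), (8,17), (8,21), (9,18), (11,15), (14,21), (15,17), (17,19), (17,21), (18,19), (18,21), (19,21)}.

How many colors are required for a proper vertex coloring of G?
χ(G) = 4

Clique number ω(G) = 3 (lower bound: χ ≥ ω).
Suppose a proper 3-coloring c exists. The clique [4, 8, 15] takes 3 distinct colors; by symmetry let c(4) = 1, c(8) = 2, c(15) = 3.
- Vertex 17: neighbors [8, 15] already have colors [2, 3] ⇒ c(17) = 1.
- Vertex 21: neighbors [17, 8] already have colors [1, 2] ⇒ c(21) = 3.
- Vertex 7: neighbors [4, 21] already have colors [1, 3] ⇒ c(7) = 2.
- Vertex 19: neighbors [17, 7, 21] already have colors [1, 2, 3] — all 3 colors blocked. Contradiction.
The forced assignments end in a contradiction, so G has no proper 3-coloring (χ ≥ 4).
The coloring below uses 4 colors, so χ(G) = 4.
A valid 4-coloring: color 1: [4, 9, 11, 21]; color 2: [3, 7, 14, 17, 18]; color 3: [8, 19]; color 4: [15].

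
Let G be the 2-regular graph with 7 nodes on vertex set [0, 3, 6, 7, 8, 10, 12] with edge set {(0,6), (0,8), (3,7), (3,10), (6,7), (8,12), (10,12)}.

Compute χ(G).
χ(G) = 3

Clique number ω(G) = 2 (lower bound: χ ≥ ω).
Odd cycle [8, 0, 6, 7, 3, 10, 12] needs 3 colors (χ ≥ 3).
The coloring below uses 3 colors, so χ(G) = 3.
A valid 3-coloring: color 1: [6, 8, 10]; color 2: [0, 3, 12]; color 3: [7].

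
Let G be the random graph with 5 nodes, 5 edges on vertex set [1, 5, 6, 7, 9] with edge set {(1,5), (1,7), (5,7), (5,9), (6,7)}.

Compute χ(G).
χ(G) = 3

Clique number ω(G) = 3 (lower bound: χ ≥ ω).
The clique on [1, 5, 7] has size 3, forcing χ ≥ 3, and the coloring below uses 3 colors, so χ(G) = 3.
A valid 3-coloring: color 1: [7, 9]; color 2: [5, 6]; color 3: [1].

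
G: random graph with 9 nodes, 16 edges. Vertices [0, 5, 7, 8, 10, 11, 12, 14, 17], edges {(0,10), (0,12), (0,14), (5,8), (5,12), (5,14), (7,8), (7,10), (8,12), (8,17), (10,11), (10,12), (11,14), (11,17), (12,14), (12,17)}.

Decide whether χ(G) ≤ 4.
Yes, G is 4-colorable

A valid 4-coloring: color 1: [7, 11, 12]; color 2: [8, 10, 14]; color 3: [0, 5, 17].
(χ(G) = 3 ≤ 4.)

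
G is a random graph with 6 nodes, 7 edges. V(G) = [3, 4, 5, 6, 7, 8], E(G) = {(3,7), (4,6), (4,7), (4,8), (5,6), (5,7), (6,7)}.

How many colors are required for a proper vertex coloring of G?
Clique number ω(G) = 3 (lower bound: χ ≥ ω).
The clique on [4, 6, 7] has size 3, forcing χ ≥ 3, and the coloring below uses 3 colors, so χ(G) = 3.
A valid 3-coloring: color 1: [7, 8]; color 2: [3, 4, 5]; color 3: [6].

χ(G) = 3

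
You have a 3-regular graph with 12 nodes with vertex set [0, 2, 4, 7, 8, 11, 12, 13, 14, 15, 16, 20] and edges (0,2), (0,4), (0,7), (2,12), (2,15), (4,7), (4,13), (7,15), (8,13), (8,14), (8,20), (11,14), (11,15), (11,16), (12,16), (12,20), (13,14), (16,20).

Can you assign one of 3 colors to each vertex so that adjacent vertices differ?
Yes, G is 3-colorable

A valid 3-coloring: color 1: [4, 14, 15, 16]; color 2: [0, 8, 11, 12]; color 3: [2, 7, 13, 20].
(χ(G) = 3 ≤ 3.)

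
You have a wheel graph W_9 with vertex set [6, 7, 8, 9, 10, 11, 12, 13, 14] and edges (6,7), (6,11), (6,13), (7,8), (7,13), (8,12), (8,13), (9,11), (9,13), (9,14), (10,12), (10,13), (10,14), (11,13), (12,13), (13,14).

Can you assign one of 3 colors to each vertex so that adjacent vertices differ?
Yes, G is 3-colorable

A valid 3-coloring: color 1: [13]; color 2: [7, 11, 12, 14]; color 3: [6, 8, 9, 10].
(χ(G) = 3 ≤ 3.)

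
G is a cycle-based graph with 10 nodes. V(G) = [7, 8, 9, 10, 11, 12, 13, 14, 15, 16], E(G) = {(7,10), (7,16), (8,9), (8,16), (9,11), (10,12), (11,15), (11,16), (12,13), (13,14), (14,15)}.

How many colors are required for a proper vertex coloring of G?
Clique number ω(G) = 2 (lower bound: χ ≥ ω).
The graph is bipartite (no odd cycle), so 2 colors suffice: χ(G) = 2.
A valid 2-coloring: color 1: [9, 10, 13, 15, 16]; color 2: [7, 8, 11, 12, 14].

χ(G) = 2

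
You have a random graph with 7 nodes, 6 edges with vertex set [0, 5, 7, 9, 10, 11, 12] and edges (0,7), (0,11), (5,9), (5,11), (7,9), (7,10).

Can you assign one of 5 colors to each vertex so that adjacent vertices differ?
Yes, G is 5-colorable

A valid 5-coloring: color 1: [5, 7, 12]; color 2: [0, 9, 10]; color 3: [11].
(χ(G) = 3 ≤ 5.)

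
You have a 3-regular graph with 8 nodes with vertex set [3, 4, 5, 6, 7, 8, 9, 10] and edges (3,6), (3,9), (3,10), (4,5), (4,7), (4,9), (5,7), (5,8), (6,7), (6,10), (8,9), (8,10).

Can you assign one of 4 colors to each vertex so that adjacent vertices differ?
A valid 4-coloring: color 1: [3, 7, 8]; color 2: [5, 9, 10]; color 3: [4, 6].
(χ(G) = 3 ≤ 4.)

Yes, G is 4-colorable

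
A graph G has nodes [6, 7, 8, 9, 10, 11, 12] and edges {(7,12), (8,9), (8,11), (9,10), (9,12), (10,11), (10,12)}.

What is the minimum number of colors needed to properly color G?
Clique number ω(G) = 3 (lower bound: χ ≥ ω).
The clique on [9, 10, 12] has size 3, forcing χ ≥ 3, and the coloring below uses 3 colors, so χ(G) = 3.
A valid 3-coloring: color 1: [6, 7, 9, 11]; color 2: [8, 10]; color 3: [12].

χ(G) = 3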